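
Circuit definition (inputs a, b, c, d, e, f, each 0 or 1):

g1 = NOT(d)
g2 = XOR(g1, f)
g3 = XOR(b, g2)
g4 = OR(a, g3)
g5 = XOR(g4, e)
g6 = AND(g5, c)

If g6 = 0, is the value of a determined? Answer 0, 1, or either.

Both values of a occur among assignments with g6 = 0:
  a=0: a=0, b=0, c=0, d=0, e=0, f=0
  a=1: a=1, b=0, c=0, d=0, e=0, f=0

either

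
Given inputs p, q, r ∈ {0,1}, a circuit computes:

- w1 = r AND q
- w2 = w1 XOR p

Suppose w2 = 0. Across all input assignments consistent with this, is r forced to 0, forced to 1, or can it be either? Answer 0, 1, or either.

Both values of r occur among assignments with w2 = 0:
  r=0: p=0, q=0, r=0
  r=1: p=0, q=0, r=1

either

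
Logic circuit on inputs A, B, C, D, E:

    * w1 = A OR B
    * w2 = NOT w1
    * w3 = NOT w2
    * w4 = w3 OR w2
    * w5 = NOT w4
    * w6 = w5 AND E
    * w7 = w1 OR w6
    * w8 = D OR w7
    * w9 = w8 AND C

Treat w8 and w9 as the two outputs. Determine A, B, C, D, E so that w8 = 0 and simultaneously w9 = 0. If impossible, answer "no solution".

Check with A=0, B=0, C=1, D=0, E=0:
w1 = A OR B = 0 OR 0 = 0
w2 = NOT w1 = NOT 0 = 1
w3 = NOT w2 = NOT 1 = 0
w4 = w3 OR w2 = 0 OR 1 = 1
w5 = NOT w4 = NOT 1 = 0
w6 = w5 AND E = 0 AND 0 = 0
w7 = w1 OR w6 = 0 OR 0 = 0
w8 = D OR w7 = 0 OR 0 = 0
w9 = w8 AND C = 0 AND 1 = 0
So w8 = 0 and w9 = 0.

A=0, B=0, C=1, D=0, E=0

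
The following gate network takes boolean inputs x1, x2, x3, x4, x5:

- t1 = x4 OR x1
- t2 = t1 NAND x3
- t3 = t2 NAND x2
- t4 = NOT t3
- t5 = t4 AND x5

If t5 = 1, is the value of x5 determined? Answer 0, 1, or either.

1

t5 = t4 AND x5 must be 1, so both t4 = 1 and x5 = 1.
Every assignment with t5 = 1 has x5 = 1; there are 5 such assignment(s).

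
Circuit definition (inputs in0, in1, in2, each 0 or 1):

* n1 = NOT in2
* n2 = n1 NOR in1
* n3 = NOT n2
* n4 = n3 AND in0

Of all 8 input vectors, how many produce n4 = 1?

n4 = n3 AND in0 must be 1, so both n3 = 1 and in0 = 1.
n3 = NOT n2 must be 1, so n2 = 0.
Satisfying assignments:
  in0=1, in1=0, in2=0
  in0=1, in1=1, in2=0
  in0=1, in1=1, in2=1

3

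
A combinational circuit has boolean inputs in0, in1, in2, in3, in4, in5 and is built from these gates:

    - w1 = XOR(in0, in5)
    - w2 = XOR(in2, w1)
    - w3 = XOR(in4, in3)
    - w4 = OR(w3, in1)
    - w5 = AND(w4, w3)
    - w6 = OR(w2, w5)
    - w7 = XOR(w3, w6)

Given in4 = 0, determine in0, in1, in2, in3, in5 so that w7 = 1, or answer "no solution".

in0=0 in1=0 in2=0 in3=0 in5=1

w7 = XOR(w3, w6) must be 1, so w3 and w6 differ.
Check with in4 = 0 and in0=0, in1=0, in2=0, in3=0, in5=1:
w1 = XOR(in0, in5) = XOR(0, 1) = 1
w2 = XOR(in2, w1) = XOR(0, 1) = 1
w3 = XOR(in4, in3) = XOR(0, 0) = 0
w4 = OR(w3, in1) = OR(0, 0) = 0
w5 = AND(w4, w3) = AND(0, 0) = 0
w6 = OR(w2, w5) = OR(1, 0) = 1
w7 = XOR(w3, w6) = XOR(0, 1) = 1
So w7 = 1.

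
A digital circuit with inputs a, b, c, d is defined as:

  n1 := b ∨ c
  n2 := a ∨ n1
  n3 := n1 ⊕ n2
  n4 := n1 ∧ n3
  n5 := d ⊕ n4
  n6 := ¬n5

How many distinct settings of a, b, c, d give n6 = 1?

8

n6 = ¬n5 must be 1, so n5 = 0.
n5 = d ⊕ n4 must be 0, so d and n4 are equal.
Enumerating the 16 input combinations, 8 give n6 = 1 and 8 give n6 = 0.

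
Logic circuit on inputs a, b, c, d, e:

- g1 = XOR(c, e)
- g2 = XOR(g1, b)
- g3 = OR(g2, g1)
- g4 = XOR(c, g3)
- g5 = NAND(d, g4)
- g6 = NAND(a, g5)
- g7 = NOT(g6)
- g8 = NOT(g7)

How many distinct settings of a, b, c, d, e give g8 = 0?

g8 = NOT(g7) must be 0, so g7 = 1.
g7 = NOT(g6) must be 1, so g6 = 0.
g6 = NAND(a, g5) must be 0, so both a = 1 and g5 = 1.
Enumerating the 32 input combinations, 12 give g8 = 0 and 20 give g8 = 1.

12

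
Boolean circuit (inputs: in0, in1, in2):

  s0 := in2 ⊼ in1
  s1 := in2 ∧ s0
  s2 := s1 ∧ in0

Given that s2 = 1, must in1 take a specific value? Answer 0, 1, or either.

s2 = s1 ∧ in0 must be 1, so both s1 = 1 and in0 = 1.
s1 = in2 ∧ s0 must be 1, so both in2 = 1 and s0 = 1.
s0 = in2 ⊼ in1 must be 1, so at least one of in2, in1 is 0.
Every assignment with s2 = 1 has in1 = 0; there are 1 such assignment(s).
  in0=1, in1=0, in2=1

0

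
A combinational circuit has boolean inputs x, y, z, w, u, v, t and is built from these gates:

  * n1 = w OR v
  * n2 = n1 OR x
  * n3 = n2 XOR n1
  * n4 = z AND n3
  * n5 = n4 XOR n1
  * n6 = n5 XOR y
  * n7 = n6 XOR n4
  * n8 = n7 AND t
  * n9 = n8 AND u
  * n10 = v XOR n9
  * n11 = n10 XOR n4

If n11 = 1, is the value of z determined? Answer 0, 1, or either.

Both values of z occur among assignments with n11 = 1:
  z=0: x=0, y=0, z=0, w=0, u=0, v=1, t=0
  z=1: x=0, y=0, z=1, w=0, u=0, v=1, t=0

either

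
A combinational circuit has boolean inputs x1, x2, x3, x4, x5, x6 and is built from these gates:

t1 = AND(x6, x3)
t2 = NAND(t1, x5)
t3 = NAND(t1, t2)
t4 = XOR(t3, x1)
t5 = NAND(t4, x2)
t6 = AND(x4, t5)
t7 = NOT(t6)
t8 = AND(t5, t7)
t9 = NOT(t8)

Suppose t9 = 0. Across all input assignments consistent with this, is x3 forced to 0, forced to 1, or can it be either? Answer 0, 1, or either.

either

Both values of x3 occur among assignments with t9 = 0:
  x3=0: x1=0, x2=0, x3=0, x4=0, x5=0, x6=0
  x3=1: x1=0, x2=0, x3=1, x4=0, x5=0, x6=0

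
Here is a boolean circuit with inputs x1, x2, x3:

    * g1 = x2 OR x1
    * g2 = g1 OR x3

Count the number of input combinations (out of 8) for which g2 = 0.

g2 = g1 OR x3 must be 0, so both g1 = 0 and x3 = 0.
g1 = x2 OR x1 must be 0, so both x2 = 0 and x1 = 0.
Enumerating the 8 input combinations, 1 give g2 = 0 and 7 give g2 = 1.

1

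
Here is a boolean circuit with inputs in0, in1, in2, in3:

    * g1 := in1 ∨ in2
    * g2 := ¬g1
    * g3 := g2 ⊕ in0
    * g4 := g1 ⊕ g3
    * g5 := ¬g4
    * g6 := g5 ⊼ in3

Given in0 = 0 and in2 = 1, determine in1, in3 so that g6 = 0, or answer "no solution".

With in0 = 0 and in2 = 1 fixed, none of the 4 settings of in1, in3 give g6 = 0.
For example, with in1=1, in3=1:
g1 = in1 ∨ in2 = 1 ∨ 1 = 1
g2 = ¬g1 = ¬1 = 0
g3 = g2 ⊕ in0 = 0 ⊕ 0 = 0
g4 = g1 ⊕ g3 = 1 ⊕ 0 = 1
g5 = ¬g4 = ¬1 = 0
g6 = g5 ⊼ in3 = 0 ⊼ 1 = 1
giving g6 = 1 ≠ 0.

no solution exists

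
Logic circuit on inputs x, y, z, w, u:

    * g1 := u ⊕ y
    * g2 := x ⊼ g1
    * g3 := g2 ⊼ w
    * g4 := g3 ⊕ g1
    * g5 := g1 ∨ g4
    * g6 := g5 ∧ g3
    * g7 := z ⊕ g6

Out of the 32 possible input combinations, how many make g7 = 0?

16

g7 = z ⊕ g6 must be 0, so z and g6 are equal.
Enumerating the 32 input combinations, 16 give g7 = 0 and 16 give g7 = 1.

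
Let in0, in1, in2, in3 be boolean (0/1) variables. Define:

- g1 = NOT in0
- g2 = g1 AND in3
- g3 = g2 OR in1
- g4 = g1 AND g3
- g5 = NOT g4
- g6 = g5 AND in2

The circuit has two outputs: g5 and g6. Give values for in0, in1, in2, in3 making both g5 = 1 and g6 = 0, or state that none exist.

Check with in0=1 in1=0 in2=0 in3=0:
g1 = NOT in0 = NOT 1 = 0
g2 = g1 AND in3 = 0 AND 0 = 0
g3 = g2 OR in1 = 0 OR 0 = 0
g4 = g1 AND g3 = 0 AND 0 = 0
g5 = NOT g4 = NOT 0 = 1
g6 = g5 AND in2 = 1 AND 0 = 0
So g5 = 1 and g6 = 0.

in0=1 in1=0 in2=0 in3=0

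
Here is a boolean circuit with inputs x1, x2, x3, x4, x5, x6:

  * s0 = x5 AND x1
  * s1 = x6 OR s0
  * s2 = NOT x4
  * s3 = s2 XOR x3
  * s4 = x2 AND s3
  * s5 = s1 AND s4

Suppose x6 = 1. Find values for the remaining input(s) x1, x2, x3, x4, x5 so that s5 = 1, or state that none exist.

Check with x6 = 1 and x1=1, x2=1, x3=0, x4=0, x5=1:
s0 = x5 AND x1 = 1 AND 1 = 1
s1 = x6 OR s0 = 1 OR 1 = 1
s2 = NOT x4 = NOT 0 = 1
s3 = s2 XOR x3 = 1 XOR 0 = 1
s4 = x2 AND s3 = 1 AND 1 = 1
s5 = s1 AND s4 = 1 AND 1 = 1
So s5 = 1.

x1=1, x2=1, x3=0, x4=0, x5=1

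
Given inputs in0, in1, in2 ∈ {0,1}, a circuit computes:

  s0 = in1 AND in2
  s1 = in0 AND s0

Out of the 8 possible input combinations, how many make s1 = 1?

1

s1 = in0 AND s0 must be 1, so both in0 = 1 and s0 = 1.
s0 = in1 AND in2 must be 1, so both in1 = 1 and in2 = 1.
Satisfying assignments:
  in0=1, in1=1, in2=1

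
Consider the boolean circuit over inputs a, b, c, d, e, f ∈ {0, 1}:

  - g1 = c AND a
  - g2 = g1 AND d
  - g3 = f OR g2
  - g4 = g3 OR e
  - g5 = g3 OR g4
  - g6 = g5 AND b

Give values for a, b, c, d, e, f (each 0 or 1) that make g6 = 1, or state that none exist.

a=1, b=1, c=0, d=1, e=0, f=1

g6 = g5 AND b must be 1, so both g5 = 1 and b = 1.
Check with a=1, b=1, c=0, d=1, e=0, f=1:
g1 = c AND a = 0 AND 1 = 0
g2 = g1 AND d = 0 AND 1 = 0
g3 = f OR g2 = 1 OR 0 = 1
g4 = g3 OR e = 1 OR 0 = 1
g5 = g3 OR g4 = 1 OR 1 = 1
g6 = g5 AND b = 1 AND 1 = 1
So g6 = 1 as required.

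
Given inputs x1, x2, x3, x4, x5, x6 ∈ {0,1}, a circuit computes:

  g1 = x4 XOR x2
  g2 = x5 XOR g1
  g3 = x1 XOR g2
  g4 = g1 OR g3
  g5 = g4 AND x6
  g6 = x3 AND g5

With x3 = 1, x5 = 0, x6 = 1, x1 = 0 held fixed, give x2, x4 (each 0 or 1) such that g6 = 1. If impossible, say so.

x2=1, x4=0

g6 = x3 AND g5 must be 1, so both x3 = 1 and g5 = 1.
Check with x3 = 1, x5 = 0, x6 = 1, x1 = 0 and x2=1, x4=0:
g1 = x4 XOR x2 = 0 XOR 1 = 1
g2 = x5 XOR g1 = 0 XOR 1 = 1
g3 = x1 XOR g2 = 0 XOR 1 = 1
g4 = g1 OR g3 = 1 OR 1 = 1
g5 = g4 AND x6 = 1 AND 1 = 1
g6 = x3 AND g5 = 1 AND 1 = 1
So g6 = 1.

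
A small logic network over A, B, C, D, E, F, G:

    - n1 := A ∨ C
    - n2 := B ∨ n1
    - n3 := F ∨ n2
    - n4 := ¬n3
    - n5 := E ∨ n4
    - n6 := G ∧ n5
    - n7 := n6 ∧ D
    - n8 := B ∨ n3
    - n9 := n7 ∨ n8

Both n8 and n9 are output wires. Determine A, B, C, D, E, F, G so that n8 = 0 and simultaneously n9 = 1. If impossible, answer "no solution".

A=0 B=0 C=0 D=1 E=1 F=0 G=1

Check with A=0 B=0 C=0 D=1 E=1 F=0 G=1:
n1 = A ∨ C = 0 ∨ 0 = 0
n2 = B ∨ n1 = 0 ∨ 0 = 0
n3 = F ∨ n2 = 0 ∨ 0 = 0
n4 = ¬n3 = ¬0 = 1
n5 = E ∨ n4 = 1 ∨ 1 = 1
n6 = G ∧ n5 = 1 ∧ 1 = 1
n7 = n6 ∧ D = 1 ∧ 1 = 1
n8 = B ∨ n3 = 0 ∨ 0 = 0
n9 = n7 ∨ n8 = 1 ∨ 0 = 1
So n8 = 0 and n9 = 1.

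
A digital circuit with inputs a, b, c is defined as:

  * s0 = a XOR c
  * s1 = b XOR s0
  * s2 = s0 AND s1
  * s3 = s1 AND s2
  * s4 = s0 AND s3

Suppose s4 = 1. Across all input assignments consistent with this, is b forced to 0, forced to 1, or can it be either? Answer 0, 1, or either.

0

s4 = s0 AND s3 must be 1, so both s0 = 1 and s3 = 1.
s0 = a XOR c must be 1, so a and c differ.
Every assignment with s4 = 1 has b = 0; there are 2 such assignment(s).
  a=0, b=0, c=1
  a=1, b=0, c=0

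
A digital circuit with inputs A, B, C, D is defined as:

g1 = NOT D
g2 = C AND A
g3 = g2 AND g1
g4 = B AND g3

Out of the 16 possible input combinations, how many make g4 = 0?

15

g4 = B AND g3 must be 0, so at least one of B, g3 is 0.
Enumerating the 16 input combinations, 15 give g4 = 0 and 1 give g4 = 1.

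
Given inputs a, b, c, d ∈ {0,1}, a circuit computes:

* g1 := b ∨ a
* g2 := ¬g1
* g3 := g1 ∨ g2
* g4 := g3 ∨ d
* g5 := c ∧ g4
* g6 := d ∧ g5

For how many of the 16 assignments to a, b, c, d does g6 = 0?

12

g6 = d ∧ g5 must be 0, so at least one of d, g5 is 0.
Enumerating the 16 input combinations, 12 give g6 = 0 and 4 give g6 = 1.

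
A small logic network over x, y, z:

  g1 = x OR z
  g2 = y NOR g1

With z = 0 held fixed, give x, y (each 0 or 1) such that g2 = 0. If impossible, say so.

x=1, y=0

g2 = y NOR g1 must be 0, so at least one of y, g1 is 1.
Check with z = 0 and x=1, y=0:
g1 = x OR z = 1 OR 0 = 1
g2 = y NOR g1 = 0 NOR 1 = 0
So g2 = 0.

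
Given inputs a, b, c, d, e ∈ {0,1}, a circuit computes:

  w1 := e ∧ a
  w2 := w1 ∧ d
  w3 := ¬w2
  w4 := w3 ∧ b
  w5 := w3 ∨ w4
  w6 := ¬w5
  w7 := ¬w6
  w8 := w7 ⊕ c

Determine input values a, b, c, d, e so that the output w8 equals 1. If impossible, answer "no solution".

a=0, b=1, c=0, d=0, e=0

w8 = w7 ⊕ c must be 1, so w7 and c differ.
Check with a=0, b=1, c=0, d=0, e=0:
w1 = e ∧ a = 0 ∧ 0 = 0
w2 = w1 ∧ d = 0 ∧ 0 = 0
w3 = ¬w2 = ¬0 = 1
w4 = w3 ∧ b = 1 ∧ 1 = 1
w5 = w3 ∨ w4 = 1 ∨ 1 = 1
w6 = ¬w5 = ¬1 = 0
w7 = ¬w6 = ¬0 = 1
w8 = w7 ⊕ c = 1 ⊕ 0 = 1
So w8 = 1 as required.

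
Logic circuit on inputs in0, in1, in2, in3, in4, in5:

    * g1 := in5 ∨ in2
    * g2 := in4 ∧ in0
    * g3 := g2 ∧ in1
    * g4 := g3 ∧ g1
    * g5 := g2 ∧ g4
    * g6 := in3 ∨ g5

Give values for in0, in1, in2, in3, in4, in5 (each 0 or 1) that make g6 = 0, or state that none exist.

in0=1, in1=0, in2=0, in3=0, in4=1, in5=0

g6 = in3 ∨ g5 must be 0, so both in3 = 0 and g5 = 0.
g5 = g2 ∧ g4 must be 0, so at least one of g2, g4 is 0.
Check with in0=1, in1=0, in2=0, in3=0, in4=1, in5=0:
g1 = in5 ∨ in2 = 0 ∨ 0 = 0
g2 = in4 ∧ in0 = 1 ∧ 1 = 1
g3 = g2 ∧ in1 = 1 ∧ 0 = 0
g4 = g3 ∧ g1 = 0 ∧ 0 = 0
g5 = g2 ∧ g4 = 1 ∧ 0 = 0
g6 = in3 ∨ g5 = 0 ∨ 0 = 0
So g6 = 0 as required.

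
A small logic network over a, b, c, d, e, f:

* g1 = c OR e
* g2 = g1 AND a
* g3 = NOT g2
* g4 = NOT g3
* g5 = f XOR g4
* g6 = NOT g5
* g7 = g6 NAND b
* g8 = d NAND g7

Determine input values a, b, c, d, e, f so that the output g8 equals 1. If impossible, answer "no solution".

g8 = d NAND g7 must be 1, so at least one of d, g7 is 0.
Check with a=0 b=0 c=0 d=0 e=1 f=0:
g1 = c OR e = 0 OR 1 = 1
g2 = g1 AND a = 1 AND 0 = 0
g3 = NOT g2 = NOT 0 = 1
g4 = NOT g3 = NOT 1 = 0
g5 = f XOR g4 = 0 XOR 0 = 0
g6 = NOT g5 = NOT 0 = 1
g7 = g6 NAND b = 1 NAND 0 = 1
g8 = d NAND g7 = 0 NAND 1 = 1
So g8 = 1 as required.

a=0 b=0 c=0 d=0 e=1 f=0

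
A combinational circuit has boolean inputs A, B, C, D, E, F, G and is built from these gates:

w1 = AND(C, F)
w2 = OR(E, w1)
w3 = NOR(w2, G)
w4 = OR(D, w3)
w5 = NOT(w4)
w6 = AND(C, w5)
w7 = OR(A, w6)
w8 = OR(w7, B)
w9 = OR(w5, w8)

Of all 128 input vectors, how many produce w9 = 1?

109

w9 = OR(w5, w8) must be 1, so at least one of w5, w8 is 1.
Enumerating the 128 input combinations, 109 give w9 = 1 and 19 give w9 = 0.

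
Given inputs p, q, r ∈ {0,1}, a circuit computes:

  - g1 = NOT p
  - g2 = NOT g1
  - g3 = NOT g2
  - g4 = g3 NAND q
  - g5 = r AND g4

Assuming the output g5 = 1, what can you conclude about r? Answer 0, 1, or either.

1

g5 = r AND g4 must be 1, so both r = 1 and g4 = 1.
g4 = g3 NAND q must be 1, so at least one of g3, q is 0.
Every assignment with g5 = 1 has r = 1; there are 3 such assignment(s).
  p=0, q=0, r=1
  p=1, q=0, r=1
  p=1, q=1, r=1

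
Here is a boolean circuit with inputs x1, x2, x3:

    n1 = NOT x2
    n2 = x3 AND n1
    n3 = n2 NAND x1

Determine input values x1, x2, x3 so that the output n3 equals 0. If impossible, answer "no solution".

n3 = n2 NAND x1 must be 0, so both n2 = 1 and x1 = 1.
n2 = x3 AND n1 must be 1, so both x3 = 1 and n1 = 1.
n1 = NOT x2 must be 1, so x2 = 0.
Check with x1=1 x2=0 x3=1:
n1 = NOT x2 = NOT 0 = 1
n2 = x3 AND n1 = 1 AND 1 = 1
n3 = n2 NAND x1 = 1 NAND 1 = 0
So n3 = 0 as required.

x1=1 x2=0 x3=1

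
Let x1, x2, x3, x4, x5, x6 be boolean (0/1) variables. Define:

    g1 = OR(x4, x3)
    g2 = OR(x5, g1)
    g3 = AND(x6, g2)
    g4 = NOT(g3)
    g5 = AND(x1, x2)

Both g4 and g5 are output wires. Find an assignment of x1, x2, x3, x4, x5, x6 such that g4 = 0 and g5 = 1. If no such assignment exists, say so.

x1=1, x2=1, x3=0, x4=0, x5=1, x6=1

Check with x1=1, x2=1, x3=0, x4=0, x5=1, x6=1:
g1 = OR(x4, x3) = OR(0, 0) = 0
g2 = OR(x5, g1) = OR(1, 0) = 1
g3 = AND(x6, g2) = AND(1, 1) = 1
g4 = NOT(g3) = NOT 1 = 0
g5 = AND(x1, x2) = AND(1, 1) = 1
So g4 = 0 and g5 = 1.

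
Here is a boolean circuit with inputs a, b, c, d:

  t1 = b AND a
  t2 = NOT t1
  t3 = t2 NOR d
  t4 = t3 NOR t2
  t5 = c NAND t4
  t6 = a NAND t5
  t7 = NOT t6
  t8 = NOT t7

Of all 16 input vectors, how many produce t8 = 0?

t8 = NOT t7 must be 0, so t7 = 1.
t7 = NOT t6 must be 1, so t6 = 0.
Enumerating the 16 input combinations, 7 give t8 = 0 and 9 give t8 = 1.

7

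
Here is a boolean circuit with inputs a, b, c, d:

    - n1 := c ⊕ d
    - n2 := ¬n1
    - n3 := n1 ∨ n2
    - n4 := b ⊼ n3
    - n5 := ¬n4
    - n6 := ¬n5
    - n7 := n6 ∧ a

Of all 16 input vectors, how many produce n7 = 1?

4

n7 = n6 ∧ a must be 1, so both n6 = 1 and a = 1.
Satisfying assignments:
  a=1, b=0, c=0, d=0
  a=1, b=0, c=0, d=1
  a=1, b=0, c=1, d=0
  a=1, b=0, c=1, d=1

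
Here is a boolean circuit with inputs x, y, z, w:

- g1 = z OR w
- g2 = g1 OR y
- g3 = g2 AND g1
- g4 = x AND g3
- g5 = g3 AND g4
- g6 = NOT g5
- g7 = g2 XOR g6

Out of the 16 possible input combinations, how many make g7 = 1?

8

g7 = g2 XOR g6 must be 1, so g2 and g6 differ.
Enumerating the 16 input combinations, 8 give g7 = 1 and 8 give g7 = 0.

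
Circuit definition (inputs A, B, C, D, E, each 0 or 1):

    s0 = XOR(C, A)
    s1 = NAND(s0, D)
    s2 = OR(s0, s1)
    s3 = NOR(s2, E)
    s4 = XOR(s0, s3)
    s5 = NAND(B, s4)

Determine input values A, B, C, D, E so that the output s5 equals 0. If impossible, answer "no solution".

A=1, B=1, C=0, D=1, E=1

s5 = NAND(B, s4) must be 0, so both B = 1 and s4 = 1.
s4 = XOR(s0, s3) must be 1, so s0 and s3 differ.
Check with A=1, B=1, C=0, D=1, E=1:
s0 = XOR(C, A) = XOR(0, 1) = 1
s1 = NAND(s0, D) = NAND(1, 1) = 0
s2 = OR(s0, s1) = OR(1, 0) = 1
s3 = NOR(s2, E) = NOR(1, 1) = 0
s4 = XOR(s0, s3) = XOR(1, 0) = 1
s5 = NAND(B, s4) = NAND(1, 1) = 0
So s5 = 0 as required.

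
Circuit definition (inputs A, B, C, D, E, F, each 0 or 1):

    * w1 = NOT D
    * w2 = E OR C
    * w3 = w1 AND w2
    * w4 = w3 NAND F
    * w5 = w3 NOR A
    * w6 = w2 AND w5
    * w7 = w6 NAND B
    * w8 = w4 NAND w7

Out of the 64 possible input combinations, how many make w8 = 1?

w8 = w4 NAND w7 must be 1, so at least one of w4, w7 is 0.
Enumerating the 64 input combinations, 18 give w8 = 1 and 46 give w8 = 0.

18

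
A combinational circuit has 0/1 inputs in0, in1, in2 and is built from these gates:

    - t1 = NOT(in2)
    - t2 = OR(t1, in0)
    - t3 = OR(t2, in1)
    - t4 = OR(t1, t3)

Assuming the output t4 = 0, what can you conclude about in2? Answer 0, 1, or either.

t4 = OR(t1, t3) must be 0, so both t1 = 0 and t3 = 0.
t1 = NOT(in2) must be 0, so in2 = 1.
Every assignment with t4 = 0 has in2 = 1; there are 1 such assignment(s).
  in0=0, in1=0, in2=1

1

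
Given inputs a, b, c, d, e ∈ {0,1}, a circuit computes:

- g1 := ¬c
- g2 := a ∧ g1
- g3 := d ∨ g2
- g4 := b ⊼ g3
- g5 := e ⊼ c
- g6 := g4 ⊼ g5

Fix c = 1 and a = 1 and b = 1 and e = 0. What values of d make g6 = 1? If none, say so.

g6 = g4 ⊼ g5 must be 1, so at least one of g4, g5 is 0.
Check with c = 1 and a = 1 and b = 1 and e = 0 and d=1:
g1 = ¬c = ¬1 = 0
g2 = a ∧ g1 = 1 ∧ 0 = 0
g3 = d ∨ g2 = 1 ∨ 0 = 1
g4 = b ⊼ g3 = 1 ⊼ 1 = 0
g5 = e ⊼ c = 0 ⊼ 1 = 1
g6 = g4 ⊼ g5 = 0 ⊼ 1 = 1
So g6 = 1.

d=1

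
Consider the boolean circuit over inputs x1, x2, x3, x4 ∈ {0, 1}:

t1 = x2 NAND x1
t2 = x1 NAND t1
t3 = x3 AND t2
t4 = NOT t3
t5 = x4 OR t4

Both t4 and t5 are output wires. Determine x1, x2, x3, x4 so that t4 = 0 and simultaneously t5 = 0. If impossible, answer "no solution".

x1=1, x2=1, x3=1, x4=0

Check with x1=1, x2=1, x3=1, x4=0:
t1 = x2 NAND x1 = 1 NAND 1 = 0
t2 = x1 NAND t1 = 1 NAND 0 = 1
t3 = x3 AND t2 = 1 AND 1 = 1
t4 = NOT t3 = NOT 1 = 0
t5 = x4 OR t4 = 0 OR 0 = 0
So t4 = 0 and t5 = 0.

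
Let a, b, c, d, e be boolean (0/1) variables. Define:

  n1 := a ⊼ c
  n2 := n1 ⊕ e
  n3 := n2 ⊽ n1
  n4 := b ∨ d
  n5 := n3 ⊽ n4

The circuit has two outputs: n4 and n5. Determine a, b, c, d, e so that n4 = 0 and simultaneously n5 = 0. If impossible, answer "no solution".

a=1, b=0, c=1, d=0, e=0

Check with a=1, b=0, c=1, d=0, e=0:
n1 = a ⊼ c = 1 ⊼ 1 = 0
n2 = n1 ⊕ e = 0 ⊕ 0 = 0
n3 = n2 ⊽ n1 = 0 ⊽ 0 = 1
n4 = b ∨ d = 0 ∨ 0 = 0
n5 = n3 ⊽ n4 = 1 ⊽ 0 = 0
So n4 = 0 and n5 = 0.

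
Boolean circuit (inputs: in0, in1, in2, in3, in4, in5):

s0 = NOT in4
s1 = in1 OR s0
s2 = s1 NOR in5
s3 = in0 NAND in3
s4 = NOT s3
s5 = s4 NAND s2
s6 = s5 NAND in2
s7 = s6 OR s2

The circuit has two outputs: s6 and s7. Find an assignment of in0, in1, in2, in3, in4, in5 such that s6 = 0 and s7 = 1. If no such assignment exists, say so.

in0=0 in1=0 in2=1 in3=1 in4=1 in5=0

Check with in0=0 in1=0 in2=1 in3=1 in4=1 in5=0:
s0 = NOT in4 = NOT 1 = 0
s1 = in1 OR s0 = 0 OR 0 = 0
s2 = s1 NOR in5 = 0 NOR 0 = 1
s3 = in0 NAND in3 = 0 NAND 1 = 1
s4 = NOT s3 = NOT 1 = 0
s5 = s4 NAND s2 = 0 NAND 1 = 1
s6 = s5 NAND in2 = 1 NAND 1 = 0
s7 = s6 OR s2 = 0 OR 1 = 1
So s6 = 0 and s7 = 1.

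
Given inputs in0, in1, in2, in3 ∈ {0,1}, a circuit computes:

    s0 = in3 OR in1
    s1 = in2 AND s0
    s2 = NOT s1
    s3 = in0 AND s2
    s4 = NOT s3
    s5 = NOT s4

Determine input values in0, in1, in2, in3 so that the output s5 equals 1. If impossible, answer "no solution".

s5 = NOT s4 must be 1, so s4 = 0.
s4 = NOT s3 must be 0, so s3 = 1.
Check with in0=1, in1=1, in2=0, in3=0:
s0 = in3 OR in1 = 0 OR 1 = 1
s1 = in2 AND s0 = 0 AND 1 = 0
s2 = NOT s1 = NOT 0 = 1
s3 = in0 AND s2 = 1 AND 1 = 1
s4 = NOT s3 = NOT 1 = 0
s5 = NOT s4 = NOT 0 = 1
So s5 = 1 as required.

in0=1, in1=1, in2=0, in3=0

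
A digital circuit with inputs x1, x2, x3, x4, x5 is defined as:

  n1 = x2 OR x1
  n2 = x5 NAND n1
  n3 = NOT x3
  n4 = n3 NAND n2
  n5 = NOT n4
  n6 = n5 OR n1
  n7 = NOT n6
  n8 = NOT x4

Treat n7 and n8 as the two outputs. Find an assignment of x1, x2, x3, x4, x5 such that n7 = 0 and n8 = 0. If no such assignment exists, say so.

x1=1, x2=0, x3=1, x4=1, x5=1

Check with x1=1, x2=0, x3=1, x4=1, x5=1:
n1 = x2 OR x1 = 0 OR 1 = 1
n2 = x5 NAND n1 = 1 NAND 1 = 0
n3 = NOT x3 = NOT 1 = 0
n4 = n3 NAND n2 = 0 NAND 0 = 1
n5 = NOT n4 = NOT 1 = 0
n6 = n5 OR n1 = 0 OR 1 = 1
n7 = NOT n6 = NOT 1 = 0
n8 = NOT x4 = NOT 1 = 0
So n7 = 0 and n8 = 0.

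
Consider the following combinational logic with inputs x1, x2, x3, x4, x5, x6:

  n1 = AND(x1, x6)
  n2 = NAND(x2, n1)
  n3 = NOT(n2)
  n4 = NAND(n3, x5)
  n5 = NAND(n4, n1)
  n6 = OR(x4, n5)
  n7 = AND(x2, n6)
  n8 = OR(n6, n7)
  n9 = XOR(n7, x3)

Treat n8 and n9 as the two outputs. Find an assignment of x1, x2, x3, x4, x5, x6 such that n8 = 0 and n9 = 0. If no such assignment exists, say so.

Check with x1=1 x2=0 x3=0 x4=0 x5=1 x6=1:
n1 = AND(x1, x6) = AND(1, 1) = 1
n2 = NAND(x2, n1) = NAND(0, 1) = 1
n3 = NOT(n2) = NOT 1 = 0
n4 = NAND(n3, x5) = NAND(0, 1) = 1
n5 = NAND(n4, n1) = NAND(1, 1) = 0
n6 = OR(x4, n5) = OR(0, 0) = 0
n7 = AND(x2, n6) = AND(0, 0) = 0
n8 = OR(n6, n7) = OR(0, 0) = 0
n9 = XOR(n7, x3) = XOR(0, 0) = 0
So n8 = 0 and n9 = 0.

x1=1 x2=0 x3=0 x4=0 x5=1 x6=1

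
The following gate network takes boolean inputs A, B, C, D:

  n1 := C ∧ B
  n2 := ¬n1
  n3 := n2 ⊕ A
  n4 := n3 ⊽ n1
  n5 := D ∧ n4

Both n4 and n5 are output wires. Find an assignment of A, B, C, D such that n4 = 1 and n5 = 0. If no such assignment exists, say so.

Check with A=1 B=0 C=1 D=0:
n1 = C ∧ B = 1 ∧ 0 = 0
n2 = ¬n1 = ¬0 = 1
n3 = n2 ⊕ A = 1 ⊕ 1 = 0
n4 = n3 ⊽ n1 = 0 ⊽ 0 = 1
n5 = D ∧ n4 = 0 ∧ 1 = 0
So n4 = 1 and n5 = 0.

A=1 B=0 C=1 D=0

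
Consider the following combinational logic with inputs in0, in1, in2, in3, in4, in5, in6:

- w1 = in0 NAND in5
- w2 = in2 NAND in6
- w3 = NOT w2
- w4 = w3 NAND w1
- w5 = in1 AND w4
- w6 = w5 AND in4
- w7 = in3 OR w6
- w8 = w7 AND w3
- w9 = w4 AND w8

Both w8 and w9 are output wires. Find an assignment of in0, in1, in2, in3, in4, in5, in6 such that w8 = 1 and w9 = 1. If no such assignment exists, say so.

in0=1, in1=0, in2=1, in3=1, in4=0, in5=1, in6=1

Check with in0=1, in1=0, in2=1, in3=1, in4=0, in5=1, in6=1:
w1 = in0 NAND in5 = 1 NAND 1 = 0
w2 = in2 NAND in6 = 1 NAND 1 = 0
w3 = NOT w2 = NOT 0 = 1
w4 = w3 NAND w1 = 1 NAND 0 = 1
w5 = in1 AND w4 = 0 AND 1 = 0
w6 = w5 AND in4 = 0 AND 0 = 0
w7 = in3 OR w6 = 1 OR 0 = 1
w8 = w7 AND w3 = 1 AND 1 = 1
w9 = w4 AND w8 = 1 AND 1 = 1
So w8 = 1 and w9 = 1.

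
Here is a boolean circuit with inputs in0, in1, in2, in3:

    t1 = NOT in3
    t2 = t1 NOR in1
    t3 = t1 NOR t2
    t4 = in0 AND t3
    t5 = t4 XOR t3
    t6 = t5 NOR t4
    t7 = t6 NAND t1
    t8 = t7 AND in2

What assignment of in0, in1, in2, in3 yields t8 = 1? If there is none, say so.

t8 = t7 AND in2 must be 1, so both t7 = 1 and in2 = 1.
t7 = t6 NAND t1 must be 1, so at least one of t6, t1 is 0.
Check with in0=1 in1=0 in2=1 in3=1:
t1 = NOT in3 = NOT 1 = 0
t2 = t1 NOR in1 = 0 NOR 0 = 1
t3 = t1 NOR t2 = 0 NOR 1 = 0
t4 = in0 AND t3 = 1 AND 0 = 0
t5 = t4 XOR t3 = 0 XOR 0 = 0
t6 = t5 NOR t4 = 0 NOR 0 = 1
t7 = t6 NAND t1 = 1 NAND 0 = 1
t8 = t7 AND in2 = 1 AND 1 = 1
So t8 = 1 as required.

in0=1 in1=0 in2=1 in3=1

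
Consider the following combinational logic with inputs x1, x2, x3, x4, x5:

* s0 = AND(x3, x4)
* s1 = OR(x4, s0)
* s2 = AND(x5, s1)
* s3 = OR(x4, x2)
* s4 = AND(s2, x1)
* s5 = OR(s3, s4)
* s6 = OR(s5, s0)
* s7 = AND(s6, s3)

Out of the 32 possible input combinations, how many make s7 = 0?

s7 = AND(s6, s3) must be 0, so at least one of s6, s3 is 0.
Enumerating the 32 input combinations, 8 give s7 = 0 and 24 give s7 = 1.

8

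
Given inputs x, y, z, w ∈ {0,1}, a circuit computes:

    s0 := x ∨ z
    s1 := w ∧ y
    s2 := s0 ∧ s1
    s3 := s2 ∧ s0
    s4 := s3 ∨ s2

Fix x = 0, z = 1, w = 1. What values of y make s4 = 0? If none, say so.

s4 = s3 ∨ s2 must be 0, so both s3 = 0 and s2 = 0.
Check with x = 0, z = 1, w = 1 and y=0:
s0 = x ∨ z = 0 ∨ 1 = 1
s1 = w ∧ y = 1 ∧ 0 = 0
s2 = s0 ∧ s1 = 1 ∧ 0 = 0
s3 = s2 ∧ s0 = 0 ∧ 1 = 0
s4 = s3 ∨ s2 = 0 ∨ 0 = 0
So s4 = 0.

y=0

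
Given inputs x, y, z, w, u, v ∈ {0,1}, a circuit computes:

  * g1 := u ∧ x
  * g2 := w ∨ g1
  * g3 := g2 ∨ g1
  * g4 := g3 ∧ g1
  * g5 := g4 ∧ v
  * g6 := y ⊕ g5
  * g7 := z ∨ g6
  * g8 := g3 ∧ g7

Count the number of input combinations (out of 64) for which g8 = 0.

g8 = g3 ∧ g7 must be 0, so at least one of g3, g7 is 0.
Enumerating the 64 input combinations, 34 give g8 = 0 and 30 give g8 = 1.

34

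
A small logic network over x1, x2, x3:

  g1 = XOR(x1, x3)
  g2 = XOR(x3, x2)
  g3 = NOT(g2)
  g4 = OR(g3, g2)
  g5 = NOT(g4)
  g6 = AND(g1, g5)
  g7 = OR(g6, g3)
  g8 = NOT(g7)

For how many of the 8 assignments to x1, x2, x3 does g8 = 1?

4

g8 = NOT(g7) must be 1, so g7 = 0.
g7 = OR(g6, g3) must be 0, so both g6 = 0 and g3 = 0.
Enumerating the 8 input combinations, 4 give g8 = 1 and 4 give g8 = 0.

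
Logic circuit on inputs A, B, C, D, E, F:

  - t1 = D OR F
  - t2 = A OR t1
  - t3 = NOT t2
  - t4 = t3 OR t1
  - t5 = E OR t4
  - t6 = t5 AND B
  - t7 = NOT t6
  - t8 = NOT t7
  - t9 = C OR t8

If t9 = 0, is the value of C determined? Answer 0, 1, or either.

t9 = C OR t8 must be 0, so both C = 0 and t8 = 0.
t8 = NOT t7 must be 0, so t7 = 1.
Every assignment with t9 = 0 has C = 0; there are 17 such assignment(s).

0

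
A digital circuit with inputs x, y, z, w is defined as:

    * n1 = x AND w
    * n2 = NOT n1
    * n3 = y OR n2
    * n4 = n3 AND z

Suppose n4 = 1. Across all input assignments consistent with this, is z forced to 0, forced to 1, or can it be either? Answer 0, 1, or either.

n4 = n3 AND z must be 1, so both n3 = 1 and z = 1.
n3 = y OR n2 must be 1, so at least one of y, n2 is 1.
Every assignment with n4 = 1 has z = 1; there are 7 such assignment(s).

1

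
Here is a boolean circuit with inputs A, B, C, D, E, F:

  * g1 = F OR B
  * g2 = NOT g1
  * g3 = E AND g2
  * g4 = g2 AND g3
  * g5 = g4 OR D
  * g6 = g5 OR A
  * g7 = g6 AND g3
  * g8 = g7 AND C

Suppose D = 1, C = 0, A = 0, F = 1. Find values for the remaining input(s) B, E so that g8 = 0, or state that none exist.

B=1, E=1

g8 = g7 AND C must be 0, so at least one of g7, C is 0.
Check with D = 1, C = 0, A = 0, F = 1 and B=1, E=1:
g1 = F OR B = 1 OR 1 = 1
g2 = NOT g1 = NOT 1 = 0
g3 = E AND g2 = 1 AND 0 = 0
g4 = g2 AND g3 = 0 AND 0 = 0
g5 = g4 OR D = 0 OR 1 = 1
g6 = g5 OR A = 1 OR 0 = 1
g7 = g6 AND g3 = 1 AND 0 = 0
g8 = g7 AND C = 0 AND 0 = 0
So g8 = 0.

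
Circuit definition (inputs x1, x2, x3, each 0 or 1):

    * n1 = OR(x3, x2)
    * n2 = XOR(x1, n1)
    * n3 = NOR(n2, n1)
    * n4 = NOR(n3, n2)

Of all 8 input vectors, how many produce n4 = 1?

3

n4 = NOR(n3, n2) must be 1, so both n3 = 0 and n2 = 0.
n3 = NOR(n2, n1) must be 0, so at least one of n2, n1 is 1.
n2 = XOR(x1, n1) must be 0, so x1 and n1 are equal.
Satisfying assignments:
  x1=1, x2=0, x3=1
  x1=1, x2=1, x3=0
  x1=1, x2=1, x3=1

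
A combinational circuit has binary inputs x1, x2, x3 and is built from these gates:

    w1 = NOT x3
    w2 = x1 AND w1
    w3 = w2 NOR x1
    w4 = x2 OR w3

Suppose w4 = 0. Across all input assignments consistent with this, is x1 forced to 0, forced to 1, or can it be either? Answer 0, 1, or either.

1

w4 = x2 OR w3 must be 0, so both x2 = 0 and w3 = 0.
w3 = w2 NOR x1 must be 0, so at least one of w2, x1 is 1.
Every assignment with w4 = 0 has x1 = 1; there are 2 such assignment(s).
  x1=1, x2=0, x3=0
  x1=1, x2=0, x3=1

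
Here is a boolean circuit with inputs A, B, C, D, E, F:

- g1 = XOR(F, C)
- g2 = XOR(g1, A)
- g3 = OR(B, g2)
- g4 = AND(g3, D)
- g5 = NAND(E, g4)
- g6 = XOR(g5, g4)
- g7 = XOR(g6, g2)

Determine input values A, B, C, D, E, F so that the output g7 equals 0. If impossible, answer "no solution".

A=1, B=1, C=1, D=0, E=0, F=1

Check with A=1, B=1, C=1, D=0, E=0, F=1:
g1 = XOR(F, C) = XOR(1, 1) = 0
g2 = XOR(g1, A) = XOR(0, 1) = 1
g3 = OR(B, g2) = OR(1, 1) = 1
g4 = AND(g3, D) = AND(1, 0) = 0
g5 = NAND(E, g4) = NAND(0, 0) = 1
g6 = XOR(g5, g4) = XOR(1, 0) = 1
g7 = XOR(g6, g2) = XOR(1, 1) = 0
So g7 = 0 as required.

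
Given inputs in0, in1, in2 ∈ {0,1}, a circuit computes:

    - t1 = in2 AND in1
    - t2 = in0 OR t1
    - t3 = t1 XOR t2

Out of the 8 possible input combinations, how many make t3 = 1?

t3 = t1 XOR t2 must be 1, so t1 and t2 differ.
Enumerating the 8 input combinations, 3 give t3 = 1 and 5 give t3 = 0.

3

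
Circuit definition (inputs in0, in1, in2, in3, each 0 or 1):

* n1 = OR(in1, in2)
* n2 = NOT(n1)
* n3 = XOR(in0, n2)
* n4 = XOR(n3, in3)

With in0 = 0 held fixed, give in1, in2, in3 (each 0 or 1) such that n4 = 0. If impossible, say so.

in1=1 in2=0 in3=0

n4 = XOR(n3, in3) must be 0, so n3 and in3 are equal.
Check with in0 = 0 and in1=1, in2=0, in3=0:
n1 = OR(in1, in2) = OR(1, 0) = 1
n2 = NOT(n1) = NOT 1 = 0
n3 = XOR(in0, n2) = XOR(0, 0) = 0
n4 = XOR(n3, in3) = XOR(0, 0) = 0
So n4 = 0.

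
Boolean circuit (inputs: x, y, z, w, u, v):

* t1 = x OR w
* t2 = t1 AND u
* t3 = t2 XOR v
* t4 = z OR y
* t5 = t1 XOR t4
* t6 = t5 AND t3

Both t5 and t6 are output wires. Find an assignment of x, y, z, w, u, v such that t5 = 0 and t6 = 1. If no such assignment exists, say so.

no solution exists

Across all 64 input combinations, none give both t5 = 0 and t6 = 1.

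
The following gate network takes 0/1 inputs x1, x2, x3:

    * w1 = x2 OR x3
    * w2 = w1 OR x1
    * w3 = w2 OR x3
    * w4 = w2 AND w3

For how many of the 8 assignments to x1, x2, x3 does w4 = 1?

7

w4 = w2 AND w3 must be 1, so both w2 = 1 and w3 = 1.
w2 = w1 OR x1 must be 1, so at least one of w1, x1 is 1.
w3 = w2 OR x3 must be 1, so at least one of w2, x3 is 1.
Enumerating the 8 input combinations, 7 give w4 = 1 and 1 give w4 = 0.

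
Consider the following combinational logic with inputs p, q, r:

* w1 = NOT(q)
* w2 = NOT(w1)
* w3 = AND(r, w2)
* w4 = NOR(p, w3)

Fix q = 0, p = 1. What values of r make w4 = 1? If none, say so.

no solution exists

With q = 0, p = 1 fixed, none of the 2 settings of r give w4 = 1.
For example, with r=1:
w1 = NOT(q) = NOT 0 = 1
w2 = NOT(w1) = NOT 1 = 0
w3 = AND(r, w2) = AND(1, 0) = 0
w4 = NOR(p, w3) = NOR(1, 0) = 0
giving w4 = 0 ≠ 1.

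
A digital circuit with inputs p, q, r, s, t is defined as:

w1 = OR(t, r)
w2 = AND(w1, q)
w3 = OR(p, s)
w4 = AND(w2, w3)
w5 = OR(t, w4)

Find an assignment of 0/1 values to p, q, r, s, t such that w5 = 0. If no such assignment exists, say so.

p=0, q=0, r=0, s=0, t=0

w5 = OR(t, w4) must be 0, so both t = 0 and w4 = 0.
w4 = AND(w2, w3) must be 0, so at least one of w2, w3 is 0.
Check with p=0, q=0, r=0, s=0, t=0:
w1 = OR(t, r) = OR(0, 0) = 0
w2 = AND(w1, q) = AND(0, 0) = 0
w3 = OR(p, s) = OR(0, 0) = 0
w4 = AND(w2, w3) = AND(0, 0) = 0
w5 = OR(t, w4) = OR(0, 0) = 0
So w5 = 0 as required.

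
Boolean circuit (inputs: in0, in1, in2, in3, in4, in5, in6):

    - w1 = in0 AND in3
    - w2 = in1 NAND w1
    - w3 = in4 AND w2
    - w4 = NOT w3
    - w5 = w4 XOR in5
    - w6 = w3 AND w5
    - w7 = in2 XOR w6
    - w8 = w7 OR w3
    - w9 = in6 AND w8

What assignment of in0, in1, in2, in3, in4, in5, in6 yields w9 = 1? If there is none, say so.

in0=0, in1=0, in2=1, in3=1, in4=0, in5=1, in6=1

w9 = in6 AND w8 must be 1, so both in6 = 1 and w8 = 1.
Check with in0=0, in1=0, in2=1, in3=1, in4=0, in5=1, in6=1:
w1 = in0 AND in3 = 0 AND 1 = 0
w2 = in1 NAND w1 = 0 NAND 0 = 1
w3 = in4 AND w2 = 0 AND 1 = 0
w4 = NOT w3 = NOT 0 = 1
w5 = w4 XOR in5 = 1 XOR 1 = 0
w6 = w3 AND w5 = 0 AND 0 = 0
w7 = in2 XOR w6 = 1 XOR 0 = 1
w8 = w7 OR w3 = 1 OR 0 = 1
w9 = in6 AND w8 = 1 AND 1 = 1
So w9 = 1 as required.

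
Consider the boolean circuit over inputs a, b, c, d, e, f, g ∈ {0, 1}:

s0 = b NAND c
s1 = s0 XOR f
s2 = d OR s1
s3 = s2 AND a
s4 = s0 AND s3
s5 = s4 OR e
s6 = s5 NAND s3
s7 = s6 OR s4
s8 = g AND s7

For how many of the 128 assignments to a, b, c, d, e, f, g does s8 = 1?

s8 = g AND s7 must be 1, so both g = 1 and s7 = 1.
Enumerating the 128 input combinations, 61 give s8 = 1 and 67 give s8 = 0.

61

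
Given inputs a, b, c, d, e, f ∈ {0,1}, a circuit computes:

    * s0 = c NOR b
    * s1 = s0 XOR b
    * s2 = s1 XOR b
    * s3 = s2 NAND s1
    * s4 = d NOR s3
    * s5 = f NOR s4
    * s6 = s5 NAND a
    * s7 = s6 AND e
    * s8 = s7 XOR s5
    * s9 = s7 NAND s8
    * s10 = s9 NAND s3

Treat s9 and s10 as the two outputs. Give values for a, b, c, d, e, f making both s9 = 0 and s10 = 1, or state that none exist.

Check with a=1, b=1, c=0, d=1, e=1, f=1:
s0 = c NOR b = 0 NOR 1 = 0
s1 = s0 XOR b = 0 XOR 1 = 1
s2 = s1 XOR b = 1 XOR 1 = 0
s3 = s2 NAND s1 = 0 NAND 1 = 1
s4 = d NOR s3 = 1 NOR 1 = 0
s5 = f NOR s4 = 1 NOR 0 = 0
s6 = s5 NAND a = 0 NAND 1 = 1
s7 = s6 AND e = 1 AND 1 = 1
s8 = s7 XOR s5 = 1 XOR 0 = 1
s9 = s7 NAND s8 = 1 NAND 1 = 0
s10 = s9 NAND s3 = 0 NAND 1 = 1
So s9 = 0 and s10 = 1.

a=1, b=1, c=0, d=1, e=1, f=1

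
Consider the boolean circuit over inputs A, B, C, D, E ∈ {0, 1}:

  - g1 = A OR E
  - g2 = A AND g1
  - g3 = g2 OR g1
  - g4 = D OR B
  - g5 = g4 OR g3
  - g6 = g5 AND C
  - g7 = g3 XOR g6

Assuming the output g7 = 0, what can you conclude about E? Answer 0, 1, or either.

either

Both values of E occur among assignments with g7 = 0:
  E=0: A=0, B=0, C=0, D=0, E=0
  E=1: A=0, B=0, C=1, D=0, E=1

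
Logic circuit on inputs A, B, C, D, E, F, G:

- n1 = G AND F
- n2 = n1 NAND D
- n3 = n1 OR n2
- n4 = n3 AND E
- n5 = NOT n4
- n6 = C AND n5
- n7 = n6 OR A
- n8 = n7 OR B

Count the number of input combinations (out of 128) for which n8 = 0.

24

n8 = n7 OR B must be 0, so both n7 = 0 and B = 0.
Enumerating the 128 input combinations, 24 give n8 = 0 and 104 give n8 = 1.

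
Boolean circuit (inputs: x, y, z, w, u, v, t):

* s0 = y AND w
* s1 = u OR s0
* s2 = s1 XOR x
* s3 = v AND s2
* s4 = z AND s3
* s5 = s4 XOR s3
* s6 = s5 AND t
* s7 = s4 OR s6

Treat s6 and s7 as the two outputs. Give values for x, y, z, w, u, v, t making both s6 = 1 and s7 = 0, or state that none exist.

Across all 128 input combinations, none give both s6 = 1 and s7 = 0.

no solution exists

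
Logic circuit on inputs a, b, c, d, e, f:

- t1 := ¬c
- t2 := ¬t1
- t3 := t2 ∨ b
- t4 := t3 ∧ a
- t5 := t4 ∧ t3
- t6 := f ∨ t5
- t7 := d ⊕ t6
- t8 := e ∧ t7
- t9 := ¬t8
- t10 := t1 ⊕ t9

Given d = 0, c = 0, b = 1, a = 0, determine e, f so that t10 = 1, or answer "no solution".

Check with d = 0, c = 0, b = 1, a = 0 and e=1, f=1:
t1 = ¬c = ¬0 = 1
t2 = ¬t1 = ¬1 = 0
t3 = t2 ∨ b = 0 ∨ 1 = 1
t4 = t3 ∧ a = 1 ∧ 0 = 0
t5 = t4 ∧ t3 = 0 ∧ 1 = 0
t6 = f ∨ t5 = 1 ∨ 0 = 1
t7 = d ⊕ t6 = 0 ⊕ 1 = 1
t8 = e ∧ t7 = 1 ∧ 1 = 1
t9 = ¬t8 = ¬1 = 0
t10 = t1 ⊕ t9 = 1 ⊕ 0 = 1
So t10 = 1.

e=1, f=1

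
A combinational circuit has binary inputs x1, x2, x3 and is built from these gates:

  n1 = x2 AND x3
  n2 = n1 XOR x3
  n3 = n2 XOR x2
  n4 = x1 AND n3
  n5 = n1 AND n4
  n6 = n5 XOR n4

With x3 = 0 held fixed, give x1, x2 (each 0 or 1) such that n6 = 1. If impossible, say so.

n6 = n5 XOR n4 must be 1, so n5 and n4 differ.
Check with x3 = 0 and x1=1, x2=1:
n1 = x2 AND x3 = 1 AND 0 = 0
n2 = n1 XOR x3 = 0 XOR 0 = 0
n3 = n2 XOR x2 = 0 XOR 1 = 1
n4 = x1 AND n3 = 1 AND 1 = 1
n5 = n1 AND n4 = 0 AND 1 = 0
n6 = n5 XOR n4 = 0 XOR 1 = 1
So n6 = 1.

x1=1 x2=1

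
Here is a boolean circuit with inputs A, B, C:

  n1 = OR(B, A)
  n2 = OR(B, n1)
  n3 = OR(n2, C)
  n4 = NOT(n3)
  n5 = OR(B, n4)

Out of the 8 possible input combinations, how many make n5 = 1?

5

n5 = OR(B, n4) must be 1, so at least one of B, n4 is 1.
Enumerating the 8 input combinations, 5 give n5 = 1 and 3 give n5 = 0.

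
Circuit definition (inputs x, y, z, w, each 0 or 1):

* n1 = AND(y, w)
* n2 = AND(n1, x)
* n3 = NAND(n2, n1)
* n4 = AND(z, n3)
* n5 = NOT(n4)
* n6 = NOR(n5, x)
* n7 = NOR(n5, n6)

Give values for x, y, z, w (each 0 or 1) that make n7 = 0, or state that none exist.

Check with x=0, y=0, z=1, w=1:
n1 = AND(y, w) = AND(0, 1) = 0
n2 = AND(n1, x) = AND(0, 0) = 0
n3 = NAND(n2, n1) = NAND(0, 0) = 1
n4 = AND(z, n3) = AND(1, 1) = 1
n5 = NOT(n4) = NOT 1 = 0
n6 = NOR(n5, x) = NOR(0, 0) = 1
n7 = NOR(n5, n6) = NOR(0, 1) = 0
So n7 = 0 as required.

x=0, y=0, z=1, w=1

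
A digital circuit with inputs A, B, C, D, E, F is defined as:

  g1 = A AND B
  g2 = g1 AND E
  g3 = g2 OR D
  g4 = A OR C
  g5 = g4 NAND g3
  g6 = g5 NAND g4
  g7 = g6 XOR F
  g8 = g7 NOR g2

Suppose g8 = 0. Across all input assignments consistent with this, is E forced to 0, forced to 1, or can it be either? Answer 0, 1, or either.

Both values of E occur among assignments with g8 = 0:
  E=0: A=0, B=0, C=0, D=0, E=0, F=0
  E=1: A=0, B=0, C=0, D=0, E=1, F=0

either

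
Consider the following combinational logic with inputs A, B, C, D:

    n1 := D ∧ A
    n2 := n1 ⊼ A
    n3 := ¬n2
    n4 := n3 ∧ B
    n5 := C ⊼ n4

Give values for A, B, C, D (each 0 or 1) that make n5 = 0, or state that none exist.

n5 = C ⊼ n4 must be 0, so both C = 1 and n4 = 1.
n4 = n3 ∧ B must be 1, so both n3 = 1 and B = 1.
Check with A=1, B=1, C=1, D=1:
n1 = D ∧ A = 1 ∧ 1 = 1
n2 = n1 ⊼ A = 1 ⊼ 1 = 0
n3 = ¬n2 = ¬0 = 1
n4 = n3 ∧ B = 1 ∧ 1 = 1
n5 = C ⊼ n4 = 1 ⊼ 1 = 0
So n5 = 0 as required.

A=1, B=1, C=1, D=1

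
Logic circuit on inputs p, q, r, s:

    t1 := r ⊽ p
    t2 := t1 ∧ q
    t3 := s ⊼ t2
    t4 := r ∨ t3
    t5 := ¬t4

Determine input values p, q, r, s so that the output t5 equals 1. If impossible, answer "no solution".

p=0, q=1, r=0, s=1

t5 = ¬t4 must be 1, so t4 = 0.
t4 = r ∨ t3 must be 0, so both r = 0 and t3 = 0.
Check with p=0, q=1, r=0, s=1:
t1 = r ⊽ p = 0 ⊽ 0 = 1
t2 = t1 ∧ q = 1 ∧ 1 = 1
t3 = s ⊼ t2 = 1 ⊼ 1 = 0
t4 = r ∨ t3 = 0 ∨ 0 = 0
t5 = ¬t4 = ¬0 = 1
So t5 = 1 as required.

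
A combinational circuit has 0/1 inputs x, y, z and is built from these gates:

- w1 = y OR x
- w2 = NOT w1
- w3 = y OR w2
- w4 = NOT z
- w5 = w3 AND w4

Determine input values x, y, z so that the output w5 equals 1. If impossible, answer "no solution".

x=1, y=1, z=0

w5 = w3 AND w4 must be 1, so both w3 = 1 and w4 = 1.
w3 = y OR w2 must be 1, so at least one of y, w2 is 1.
Check with x=1, y=1, z=0:
w1 = y OR x = 1 OR 1 = 1
w2 = NOT w1 = NOT 1 = 0
w3 = y OR w2 = 1 OR 0 = 1
w4 = NOT z = NOT 0 = 1
w5 = w3 AND w4 = 1 AND 1 = 1
So w5 = 1 as required.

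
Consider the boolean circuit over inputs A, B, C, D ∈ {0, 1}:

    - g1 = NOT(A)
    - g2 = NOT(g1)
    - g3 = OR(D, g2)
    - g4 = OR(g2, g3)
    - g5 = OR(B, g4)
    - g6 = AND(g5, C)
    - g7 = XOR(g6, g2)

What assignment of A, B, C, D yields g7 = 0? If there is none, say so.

A=0 B=0 C=1 D=0

Check with A=0 B=0 C=1 D=0:
g1 = NOT(A) = NOT 0 = 1
g2 = NOT(g1) = NOT 1 = 0
g3 = OR(D, g2) = OR(0, 0) = 0
g4 = OR(g2, g3) = OR(0, 0) = 0
g5 = OR(B, g4) = OR(0, 0) = 0
g6 = AND(g5, C) = AND(0, 1) = 0
g7 = XOR(g6, g2) = XOR(0, 0) = 0
So g7 = 0 as required.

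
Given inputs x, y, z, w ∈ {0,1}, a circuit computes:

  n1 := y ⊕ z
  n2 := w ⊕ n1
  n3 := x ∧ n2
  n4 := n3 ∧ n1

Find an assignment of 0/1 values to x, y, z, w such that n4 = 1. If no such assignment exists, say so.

Check with x=1, y=1, z=0, w=0:
n1 = y ⊕ z = 1 ⊕ 0 = 1
n2 = w ⊕ n1 = 0 ⊕ 1 = 1
n3 = x ∧ n2 = 1 ∧ 1 = 1
n4 = n3 ∧ n1 = 1 ∧ 1 = 1
So n4 = 1 as required.

x=1, y=1, z=0, w=0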